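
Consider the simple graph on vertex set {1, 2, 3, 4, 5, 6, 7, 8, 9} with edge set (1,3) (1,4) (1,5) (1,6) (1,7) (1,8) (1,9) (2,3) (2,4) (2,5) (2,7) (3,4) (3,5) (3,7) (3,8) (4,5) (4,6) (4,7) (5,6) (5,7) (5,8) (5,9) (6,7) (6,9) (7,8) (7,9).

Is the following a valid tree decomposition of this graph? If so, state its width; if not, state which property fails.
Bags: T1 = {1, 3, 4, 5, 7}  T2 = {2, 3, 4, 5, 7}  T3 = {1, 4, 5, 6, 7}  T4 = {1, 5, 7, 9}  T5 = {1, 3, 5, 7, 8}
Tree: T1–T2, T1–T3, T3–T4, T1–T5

No — edge (6,9) lies in no bag.

A tree decomposition must satisfy three properties: every vertex lies in some bag; for every edge, both endpoints lie together in some bag; and for every vertex, the bags containing it form a connected subtree. Here edge (6,9) lies in no bag, so the decomposition is invalid.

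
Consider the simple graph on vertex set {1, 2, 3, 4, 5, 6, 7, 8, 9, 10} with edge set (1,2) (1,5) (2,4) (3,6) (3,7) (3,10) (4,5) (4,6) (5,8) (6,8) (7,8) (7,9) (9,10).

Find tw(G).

2

A width-2 tree decomposition is:
Bags: B1 = {1, 2, 5}  B2 = {2, 4, 5}  B3 = {4, 5, 8}  B4 = {4, 6, 8}  B5 = {6, 7, 8}  B6 = {3, 6, 7}  B7 = {3, 7, 9}  B8 = {3, 9, 10}
Tree: B1–B2, B2–B3, B3–B4, B4–B5, B5–B6, B6–B7, B7–B8
Each bag holds 3 vertices, so the decomposition has width 2, which upper-bounds the treewidth. Since 1–2–4–5–1 is a cycle in G, G is not acyclic. Forests are exactly the graphs of treewidth ≤ 1, so tw(G) ≥ 2. Combining the bounds, tw(G) = 2.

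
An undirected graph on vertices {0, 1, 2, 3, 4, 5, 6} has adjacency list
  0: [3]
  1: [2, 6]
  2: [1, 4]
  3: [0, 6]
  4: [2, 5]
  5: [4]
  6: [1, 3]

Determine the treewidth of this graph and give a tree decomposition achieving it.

Every bag has size at most 2, so the width is 2 − 1 = 1 and tw(G) ≤ 1. Since G has at least one edge (e.g. 5–4), it is not an edgeless graph, so tw(G) ≥ 1. Combining the bounds, tw(G) = 1.

Treewidth 1.
One optimal decomposition is:
Bags: B1 = {4, 5}  B2 = {2, 4}  B3 = {1, 2}  B4 = {1, 6}  B5 = {3, 6}  B6 = {0, 3}
Tree: B1–B2, B2–B3, B3–B4, B4–B5, B5–B6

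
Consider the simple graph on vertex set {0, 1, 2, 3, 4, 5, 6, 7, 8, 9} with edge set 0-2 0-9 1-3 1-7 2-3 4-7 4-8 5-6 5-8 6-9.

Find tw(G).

2

A width-2 tree decomposition is:
Bags: B1 = {0, 6, 9}  B2 = {0, 5, 6}  B3 = {0, 5, 8}  B4 = {0, 4, 8}  B5 = {0, 4, 7}  B6 = {0, 1, 7}  B7 = {0, 1, 3}  B8 = {0, 2, 3}
Tree: B1–B2, B2–B3, B3–B4, B4–B5, B5–B6, B6–B7, B7–B8
Every bag has size at most 3, so the width is 3 − 1 = 2 and tw(G) ≤ 2. Since 0–9–6–5–8–4–7–1–3–2–0 is a cycle in G, G is not acyclic. Forests are exactly the graphs of treewidth ≤ 1, so tw(G) ≥ 2. Hence tw(G) = 2 exactly.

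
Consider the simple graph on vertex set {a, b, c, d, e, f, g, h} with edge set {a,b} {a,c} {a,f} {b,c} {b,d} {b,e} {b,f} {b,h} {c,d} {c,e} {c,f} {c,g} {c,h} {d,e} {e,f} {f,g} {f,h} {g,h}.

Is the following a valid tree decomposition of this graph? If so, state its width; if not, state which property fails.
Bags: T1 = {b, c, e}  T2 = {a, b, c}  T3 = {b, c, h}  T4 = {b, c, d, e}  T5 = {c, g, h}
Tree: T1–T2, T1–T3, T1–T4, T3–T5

No — vertex f appears in no bag.

A tree decomposition must satisfy three properties: every vertex lies in some bag; for every edge, both endpoints lie together in some bag; and for every vertex, the bags containing it form a connected subtree. Here vertex f appears in no bag, so the decomposition is invalid.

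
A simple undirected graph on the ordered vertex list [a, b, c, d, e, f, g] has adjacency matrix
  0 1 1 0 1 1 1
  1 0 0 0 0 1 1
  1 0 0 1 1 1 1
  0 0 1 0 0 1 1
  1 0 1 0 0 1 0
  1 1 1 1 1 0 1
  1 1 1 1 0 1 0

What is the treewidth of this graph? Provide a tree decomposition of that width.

Treewidth 3.
Bags: B1 = {a, b, f, g}  B2 = {a, c, f, g}  B3 = {c, d, f, g}  B4 = {a, c, e, f}
Tree: B1–B2, B2–B3, B2–B4

Each bag holds 4 vertices, so the decomposition has width 3, which upper-bounds the treewidth. For the lower bound, the 4 vertices {c, d, f, g} are pairwise adjacent, and any tree decomposition puts a clique entirely inside one bag — forcing width ≥ 3. Combining the bounds, tw(G) = 3.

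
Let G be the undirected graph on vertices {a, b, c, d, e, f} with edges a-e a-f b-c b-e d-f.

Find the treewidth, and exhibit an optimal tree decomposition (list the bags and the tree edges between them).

Every bag has size at most 2, so the width is 2 − 1 = 1 and tw(G) ≤ 1. Any graph with an edge has treewidth ≥ 1, and G has the edge c–b. Therefore the treewidth is 1.

Treewidth 1.
One such decomposition:
Bags: B1 = {b, c}  B2 = {b, e}  B3 = {a, e}  B4 = {a, f}  B5 = {d, f}
Tree: B1–B2, B2–B3, B3–B4, B4–B5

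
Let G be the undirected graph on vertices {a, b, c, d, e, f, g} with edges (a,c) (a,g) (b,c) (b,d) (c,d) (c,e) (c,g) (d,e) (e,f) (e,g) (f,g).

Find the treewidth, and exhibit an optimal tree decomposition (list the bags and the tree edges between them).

Each bag holds 3 vertices, so the decomposition has width 2, which upper-bounds the treewidth. Conversely, {c, d, e} is a clique of size 3, and the vertices of any clique must share a bag in every tree decomposition; so some bag has ≥ 3 vertices and tw(G) ≥ 2. Combining the bounds, tw(G) = 2.

Treewidth 2.
One optimal decomposition is:
Bags: B1 = {c, d, e}  B2 = {c, e, g}  B3 = {e, f, g}  B4 = {a, c, g}  B5 = {b, c, d}
Tree: B1–B2, B2–B3, B2–B4, B1–B5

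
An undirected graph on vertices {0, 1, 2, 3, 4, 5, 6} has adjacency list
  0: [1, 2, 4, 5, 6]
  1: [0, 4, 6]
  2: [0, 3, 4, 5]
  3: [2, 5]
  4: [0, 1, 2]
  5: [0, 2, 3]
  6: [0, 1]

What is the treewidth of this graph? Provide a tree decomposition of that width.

Treewidth 2.
One optimal decomposition is:
Bags: B1 = {0, 2, 5}  B2 = {2, 3, 5}  B3 = {0, 2, 4}  B4 = {0, 1, 4}  B5 = {0, 1, 6}
Tree: B1–B2, B1–B3, B3–B4, B4–B5

Each bag holds 3 vertices, so the decomposition has width 2, which upper-bounds the treewidth. On the other hand G contains the 3-clique {0, 1, 4}. A clique must lie in a single bag of any decomposition, so no decomposition can have width below 2. Therefore the treewidth is 2.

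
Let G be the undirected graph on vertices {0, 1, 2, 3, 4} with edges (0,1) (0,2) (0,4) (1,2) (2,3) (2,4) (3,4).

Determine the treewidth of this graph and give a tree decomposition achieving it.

Each bag holds 3 vertices, so the decomposition has width 2, which upper-bounds the treewidth. On the other hand G contains the 3-clique {0, 1, 2}. A clique must lie in a single bag of any decomposition, so no decomposition can have width below 2. The upper and lower bounds meet at 2, so that is the treewidth.

Treewidth 2.
One such decomposition:
Bags: B1 = {0, 2, 4}  B2 = {0, 1, 2}  B3 = {2, 3, 4}
Tree: B1–B2, B1–B3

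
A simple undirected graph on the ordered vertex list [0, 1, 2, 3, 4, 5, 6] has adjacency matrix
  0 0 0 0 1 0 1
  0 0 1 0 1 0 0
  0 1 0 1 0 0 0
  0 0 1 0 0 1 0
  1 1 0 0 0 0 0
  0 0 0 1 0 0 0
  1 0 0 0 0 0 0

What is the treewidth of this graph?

1

A width-1 tree decomposition is:
Bags: B1 = {0, 6}  B2 = {0, 4}  B3 = {1, 4}  B4 = {1, 2}  B5 = {2, 3}  B6 = {3, 5}
Tree: B1–B2, B2–B3, B3–B4, B4–B5, B5–B6
Each bag holds 2 vertices, so the decomposition has width 1, which upper-bounds the treewidth. G has an edge, so its treewidth is at least 1. Therefore the treewidth is 1.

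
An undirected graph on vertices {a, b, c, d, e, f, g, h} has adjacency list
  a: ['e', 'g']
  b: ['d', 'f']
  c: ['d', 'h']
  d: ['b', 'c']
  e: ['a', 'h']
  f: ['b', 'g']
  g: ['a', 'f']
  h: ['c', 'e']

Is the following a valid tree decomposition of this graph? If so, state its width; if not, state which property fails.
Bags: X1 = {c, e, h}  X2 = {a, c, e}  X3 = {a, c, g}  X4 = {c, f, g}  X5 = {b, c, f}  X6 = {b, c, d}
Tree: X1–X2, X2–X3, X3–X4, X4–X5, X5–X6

Checking the three conditions: (i) the bags cover all of {a, b, c, d, e, f, g, h}; (ii) for each edge, some bag contains both endpoints; (iii) the bags containing any fixed vertex form a subtree. All hold, so the decomposition is valid with width 3 − 1 = 2.

Yes; width 2.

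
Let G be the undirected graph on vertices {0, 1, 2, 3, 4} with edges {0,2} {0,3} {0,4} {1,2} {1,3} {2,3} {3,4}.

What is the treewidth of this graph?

A width-2 tree decomposition is:
Bags: B1 = {1, 2, 3}  B2 = {0, 2, 3}  B3 = {0, 3, 4}
Tree: B1–B2, B2–B3
Each bag holds 3 vertices, so the decomposition has width 2, which upper-bounds the treewidth. On the other hand G contains the 3-clique {0, 2, 3}. A clique must lie in a single bag of any decomposition, so no decomposition can have width below 2. The upper and lower bounds meet at 2, so that is the treewidth.

2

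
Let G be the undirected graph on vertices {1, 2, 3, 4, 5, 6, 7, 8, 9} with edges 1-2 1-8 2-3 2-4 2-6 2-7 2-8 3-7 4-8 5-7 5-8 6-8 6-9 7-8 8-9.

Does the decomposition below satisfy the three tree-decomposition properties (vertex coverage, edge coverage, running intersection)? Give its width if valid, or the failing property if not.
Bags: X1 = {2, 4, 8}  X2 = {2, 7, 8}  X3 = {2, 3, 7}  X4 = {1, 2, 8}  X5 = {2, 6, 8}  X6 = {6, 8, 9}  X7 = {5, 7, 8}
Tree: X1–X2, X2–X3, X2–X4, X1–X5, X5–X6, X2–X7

Yes; width 2.

Every vertex of G appears in some bag (union = {1, 2, 3, 4, 5, 6, 7, 8, 9}); every edge is covered by a bag; and for each vertex v the set of bags containing v is connected in the bag tree. The decomposition is therefore valid. The largest bag has 3 vertices, so the width is 2.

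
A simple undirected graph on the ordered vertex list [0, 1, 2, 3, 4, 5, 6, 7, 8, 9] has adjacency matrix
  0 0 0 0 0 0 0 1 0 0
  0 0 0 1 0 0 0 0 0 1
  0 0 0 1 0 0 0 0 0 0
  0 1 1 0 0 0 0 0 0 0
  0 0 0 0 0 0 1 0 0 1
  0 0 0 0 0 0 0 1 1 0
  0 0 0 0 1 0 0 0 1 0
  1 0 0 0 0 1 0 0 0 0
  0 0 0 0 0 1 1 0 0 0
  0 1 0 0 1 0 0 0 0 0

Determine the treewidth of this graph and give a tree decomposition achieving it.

Each bag holds 2 vertices, so the decomposition has width 1, which upper-bounds the treewidth. Since G has at least one edge (e.g. 2–3), it is not an edgeless graph, so tw(G) ≥ 1. Hence tw(G) = 1 exactly.

Treewidth 1.
One such decomposition:
Bags: B1 = {2, 3}  B2 = {1, 3}  B3 = {1, 9}  B4 = {4, 9}  B5 = {4, 6}  B6 = {6, 8}  B7 = {5, 8}  B8 = {5, 7}  B9 = {0, 7}
Tree: B1–B2, B2–B3, B3–B4, B4–B5, B5–B6, B6–B7, B7–B8, B8–B9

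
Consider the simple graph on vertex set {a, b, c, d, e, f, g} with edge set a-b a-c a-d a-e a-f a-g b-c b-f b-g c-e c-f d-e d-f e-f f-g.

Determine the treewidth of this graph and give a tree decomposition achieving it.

Every bag has size at most 4, so the width is 4 − 1 = 3 and tw(G) ≤ 3. Conversely, {a, d, e, f} is a clique of size 4, and the vertices of any clique must share a bag in every tree decomposition; so some bag has ≥ 4 vertices and tw(G) ≥ 3. Combining the bounds, tw(G) = 3.

Treewidth 3.
Bags: B1 = {a, b, c, f}  B2 = {a, c, e, f}  B3 = {a, b, f, g}  B4 = {a, d, e, f}
Tree: B1–B2, B1–B3, B2–B4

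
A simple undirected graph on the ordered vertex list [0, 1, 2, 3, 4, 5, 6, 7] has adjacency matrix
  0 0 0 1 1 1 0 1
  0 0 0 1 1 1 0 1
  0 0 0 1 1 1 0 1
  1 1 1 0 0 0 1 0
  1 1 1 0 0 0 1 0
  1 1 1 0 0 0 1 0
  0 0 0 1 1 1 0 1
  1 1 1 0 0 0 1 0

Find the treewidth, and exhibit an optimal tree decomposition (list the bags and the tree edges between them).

Every bag has size at most 5, so the width is 5 − 1 = 4 and tw(G) ≤ 4. For the lower bound: the 5 vertex sets {1,7}, {2,5}, {4,6}, {0}, {3} are disjoint, each induces a connected subgraph, and every pair is joined by at least one edge of G. Contracting each set to a single vertex therefore yields K_{5} as a minor, and since treewidth is minor-monotone, tw(G) ≥ tw(K_{5}) = 4. Combining the bounds, tw(G) = 4.

Treewidth 4.
One optimal decomposition is:
Bags: B1 = {0, 1, 2, 6, 7}  B2 = {0, 1, 2, 5, 6}  B3 = {0, 1, 2, 4, 6}  B4 = {0, 1, 2, 3, 6}
Tree: B1–B2, B2–B3, B3–B4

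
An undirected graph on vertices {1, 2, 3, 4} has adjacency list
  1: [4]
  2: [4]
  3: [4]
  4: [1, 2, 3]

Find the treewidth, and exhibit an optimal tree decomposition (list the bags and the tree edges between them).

Each bag holds 2 vertices, so the decomposition has width 1, which upper-bounds the treewidth. Since G has at least one edge (e.g. 4–3), it is not an edgeless graph, so tw(G) ≥ 1. Hence tw(G) = 1 exactly.

Treewidth 1.
Bags: B1 = {3, 4}  B2 = {2, 4}  B3 = {1, 4}
Tree: B1–B2, B1–B3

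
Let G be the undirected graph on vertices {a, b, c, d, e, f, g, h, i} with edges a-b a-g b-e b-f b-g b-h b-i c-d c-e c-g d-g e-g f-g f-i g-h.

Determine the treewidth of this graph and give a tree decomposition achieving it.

Every bag has size at most 3, so the width is 3 − 1 = 2 and tw(G) ≤ 2. On the other hand G contains the 3-clique {c, d, g}. A clique must lie in a single bag of any decomposition, so no decomposition can have width below 2. Hence tw(G) = 2 exactly.

Treewidth 2.
Bags: B1 = {b, f, g}  B2 = {b, f, i}  B3 = {b, g, h}  B4 = {b, e, g}  B5 = {c, e, g}  B6 = {a, b, g}  B7 = {c, d, g}
Tree: B1–B2, B1–B3, B3–B4, B4–B5, B1–B6, B5–B7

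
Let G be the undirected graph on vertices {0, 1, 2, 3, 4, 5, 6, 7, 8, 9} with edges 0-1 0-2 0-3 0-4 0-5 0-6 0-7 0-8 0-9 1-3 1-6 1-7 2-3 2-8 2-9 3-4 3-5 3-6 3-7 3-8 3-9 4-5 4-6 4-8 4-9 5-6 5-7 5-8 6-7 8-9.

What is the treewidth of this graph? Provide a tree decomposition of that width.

Treewidth 4.
One such decomposition:
Bags: B1 = {0, 3, 5, 6, 7}  B2 = {0, 3, 4, 5, 6}  B3 = {0, 1, 3, 6, 7}  B4 = {0, 3, 4, 5, 8}  B5 = {0, 3, 4, 8, 9}  B6 = {0, 2, 3, 8, 9}
Tree: B1–B2, B1–B3, B2–B4, B4–B5, B5–B6

Every bag has size at most 5, so the width is 5 − 1 = 4 and tw(G) ≤ 4. Conversely, {0, 1, 3, 6, 7} is a clique of size 5, and the vertices of any clique must share a bag in every tree decomposition; so some bag has ≥ 5 vertices and tw(G) ≥ 4. Therefore the treewidth is 4.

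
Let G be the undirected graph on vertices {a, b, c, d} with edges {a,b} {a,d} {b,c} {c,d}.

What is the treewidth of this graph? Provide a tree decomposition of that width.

Treewidth 2.
One such decomposition:
Bags: B1 = {a, b, c}  B2 = {a, c, d}
Tree: B1–B2

Every bag has size at most 3, so the width is 3 − 1 = 2 and tw(G) ≤ 2. For the lower bound, G contains the cycle a–b–c–d–a, so G is not a forest; only forests have treewidth ≤ 1, hence tw(G) ≥ 2. Therefore the treewidth is 2.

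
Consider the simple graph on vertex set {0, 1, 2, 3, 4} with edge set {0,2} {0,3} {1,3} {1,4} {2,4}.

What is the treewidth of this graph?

A width-2 tree decomposition is:
Bags: B1 = {1, 3, 4}  B2 = {0, 3, 4}  B3 = {0, 2, 4}
Tree: B1–B2, B2–B3
The largest bag has 3 vertices, giving width 2; this decomposition certifies tw(G) ≤ 2. Since 4–1–3–0–2–4 is a cycle in G, G is not acyclic. Forests are exactly the graphs of treewidth ≤ 1, so tw(G) ≥ 2. Hence tw(G) = 2 exactly.

2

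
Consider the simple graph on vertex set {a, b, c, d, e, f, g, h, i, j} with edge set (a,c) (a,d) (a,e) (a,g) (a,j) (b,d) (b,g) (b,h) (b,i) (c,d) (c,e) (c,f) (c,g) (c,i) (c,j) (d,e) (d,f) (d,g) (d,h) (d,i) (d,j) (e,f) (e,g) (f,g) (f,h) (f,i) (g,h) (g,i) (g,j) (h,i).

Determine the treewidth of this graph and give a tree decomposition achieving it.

Every bag has size at most 5, so the width is 5 − 1 = 4 and tw(G) ≤ 4. Conversely, {d, f, g, h, i} is a clique of size 5, and the vertices of any clique must share a bag in every tree decomposition; so some bag has ≥ 5 vertices and tw(G) ≥ 4. Therefore the treewidth is 4.

Treewidth 4.
One such decomposition:
Bags: B1 = {c, d, f, g, i}  B2 = {c, d, e, f, g}  B3 = {d, f, g, h, i}  B4 = {a, c, d, e, g}  B5 = {b, d, g, h, i}  B6 = {a, c, d, g, j}
Tree: B1–B2, B1–B3, B2–B4, B3–B5, B4–B6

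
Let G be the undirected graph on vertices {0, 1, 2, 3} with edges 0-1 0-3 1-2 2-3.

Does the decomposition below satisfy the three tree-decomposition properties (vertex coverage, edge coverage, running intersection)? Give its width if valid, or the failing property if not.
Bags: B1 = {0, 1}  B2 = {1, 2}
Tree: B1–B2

A tree decomposition must satisfy three properties: every vertex lies in some bag; for every edge, both endpoints lie together in some bag; and for every vertex, the bags containing it form a connected subtree. Here vertex 3 appears in no bag, so the decomposition is invalid.

No — vertex 3 appears in no bag.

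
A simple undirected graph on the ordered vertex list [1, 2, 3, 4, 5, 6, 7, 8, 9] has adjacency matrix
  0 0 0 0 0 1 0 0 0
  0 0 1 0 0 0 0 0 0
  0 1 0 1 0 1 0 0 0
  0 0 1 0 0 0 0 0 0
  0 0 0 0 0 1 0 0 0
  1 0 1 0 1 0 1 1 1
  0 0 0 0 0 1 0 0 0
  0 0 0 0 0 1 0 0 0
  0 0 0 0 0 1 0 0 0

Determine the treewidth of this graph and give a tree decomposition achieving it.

Each bag holds 2 vertices, so the decomposition has width 1, which upper-bounds the treewidth. Since G has at least one edge (e.g. 8–6), it is not an edgeless graph, so tw(G) ≥ 1. Hence tw(G) = 1 exactly.

Treewidth 1.
One optimal decomposition is:
Bags: B1 = {6, 8}  B2 = {3, 6}  B3 = {2, 3}  B4 = {6, 9}  B5 = {6, 7}  B6 = {1, 6}  B7 = {3, 4}  B8 = {5, 6}
Tree: B1–B2, B2–B3, B2–B4, B2–B5, B1–B6, B3–B7, B6–B8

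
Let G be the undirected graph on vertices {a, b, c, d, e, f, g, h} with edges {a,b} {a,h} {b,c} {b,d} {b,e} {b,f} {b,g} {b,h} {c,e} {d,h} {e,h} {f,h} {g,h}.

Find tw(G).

2

A width-2 tree decomposition is:
Bags: B1 = {b, g, h}  B2 = {b, d, h}  B3 = {b, e, h}  B4 = {b, f, h}  B5 = {a, b, h}  B6 = {b, c, e}
Tree: B1–B2, B2–B3, B2–B4, B1–B5, B3–B6
Each bag holds 3 vertices, so the decomposition has width 2, which upper-bounds the treewidth. For the lower bound, the 3 vertices {b, d, h} are pairwise adjacent, and any tree decomposition puts a clique entirely inside one bag — forcing width ≥ 2. The upper and lower bounds meet at 2, so that is the treewidth.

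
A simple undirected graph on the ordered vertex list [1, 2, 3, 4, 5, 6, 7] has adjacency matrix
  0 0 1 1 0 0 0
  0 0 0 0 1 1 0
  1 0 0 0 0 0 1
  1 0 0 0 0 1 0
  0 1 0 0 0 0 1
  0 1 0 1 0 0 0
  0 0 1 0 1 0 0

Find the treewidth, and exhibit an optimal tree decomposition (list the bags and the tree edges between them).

Treewidth 2.
One optimal decomposition is:
Bags: B1 = {1, 3, 4}  B2 = {3, 4, 7}  B3 = {4, 5, 7}  B4 = {2, 4, 5}  B5 = {2, 4, 6}
Tree: B1–B2, B2–B3, B3–B4, B4–B5

Every bag has size at most 3, so the width is 3 − 1 = 2 and tw(G) ≤ 2. The edges 4–1–3–7–5–2–6–4 form a cycle, so G is not a tree and its treewidth is at least 2. Therefore the treewidth is 2.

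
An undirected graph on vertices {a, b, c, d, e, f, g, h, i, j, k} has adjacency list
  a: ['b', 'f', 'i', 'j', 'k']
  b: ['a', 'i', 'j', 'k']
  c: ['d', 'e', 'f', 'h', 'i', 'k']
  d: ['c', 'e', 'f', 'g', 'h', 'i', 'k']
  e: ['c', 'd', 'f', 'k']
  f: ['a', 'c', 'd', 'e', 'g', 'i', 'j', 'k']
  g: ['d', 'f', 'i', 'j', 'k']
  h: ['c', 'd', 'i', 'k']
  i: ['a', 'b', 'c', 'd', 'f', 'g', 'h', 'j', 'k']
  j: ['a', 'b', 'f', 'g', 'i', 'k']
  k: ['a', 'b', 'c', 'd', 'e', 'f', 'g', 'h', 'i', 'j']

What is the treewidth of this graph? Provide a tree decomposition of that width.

Each bag holds 5 vertices, so the decomposition has width 4, which upper-bounds the treewidth. Conversely, {c, d, e, f, k} is a clique of size 5, and the vertices of any clique must share a bag in every tree decomposition; so some bag has ≥ 5 vertices and tw(G) ≥ 4. Hence tw(G) = 4 exactly.

Treewidth 4.
Bags: B1 = {f, g, i, j, k}  B2 = {d, f, g, i, k}  B3 = {a, f, i, j, k}  B4 = {c, d, f, i, k}  B5 = {c, d, e, f, k}  B6 = {c, d, h, i, k}  B7 = {a, b, i, j, k}
Tree: B1–B2, B1–B3, B2–B4, B4–B5, B4–B6, B3–B7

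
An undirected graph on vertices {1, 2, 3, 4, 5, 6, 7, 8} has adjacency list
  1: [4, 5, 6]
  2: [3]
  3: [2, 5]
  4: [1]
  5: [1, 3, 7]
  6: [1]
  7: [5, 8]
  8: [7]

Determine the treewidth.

1

A width-1 tree decomposition is:
Bags: B1 = {3, 5}  B2 = {1, 5}  B3 = {5, 7}  B4 = {1, 6}  B5 = {2, 3}  B6 = {1, 4}  B7 = {7, 8}
Tree: B1–B2, B2–B3, B2–B4, B1–B5, B4–B6, B3–B7
Each bag holds 2 vertices, so the decomposition has width 1, which upper-bounds the treewidth. Since G has at least one edge (e.g. 3–5), it is not an edgeless graph, so tw(G) ≥ 1. Combining the bounds, tw(G) = 1.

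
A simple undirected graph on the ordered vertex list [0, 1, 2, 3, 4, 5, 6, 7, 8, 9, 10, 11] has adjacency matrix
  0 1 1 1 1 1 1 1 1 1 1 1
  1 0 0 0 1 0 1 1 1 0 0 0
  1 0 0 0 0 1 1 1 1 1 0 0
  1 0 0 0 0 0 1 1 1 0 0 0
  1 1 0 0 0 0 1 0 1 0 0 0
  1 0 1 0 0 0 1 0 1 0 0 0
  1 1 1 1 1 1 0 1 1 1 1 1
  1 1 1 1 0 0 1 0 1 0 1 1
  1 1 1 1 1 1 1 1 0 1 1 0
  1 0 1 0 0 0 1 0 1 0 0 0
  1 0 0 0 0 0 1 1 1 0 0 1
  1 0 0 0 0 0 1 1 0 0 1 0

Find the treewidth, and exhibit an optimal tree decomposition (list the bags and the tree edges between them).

Treewidth 4.
One optimal decomposition is:
Bags: B1 = {0, 2, 6, 7, 8}  B2 = {0, 2, 5, 6, 8}  B3 = {0, 1, 6, 7, 8}  B4 = {0, 1, 4, 6, 8}  B5 = {0, 3, 6, 7, 8}  B6 = {0, 2, 6, 8, 9}  B7 = {0, 6, 7, 8, 10}  B8 = {0, 6, 7, 10, 11}
Tree: B1–B2, B1–B3, B3–B4, B3–B5, B2–B6, B5–B7, B7–B8

Each bag holds 5 vertices, so the decomposition has width 4, which upper-bounds the treewidth. Conversely, {0, 2, 6, 8, 9} is a clique of size 5, and the vertices of any clique must share a bag in every tree decomposition; so some bag has ≥ 5 vertices and tw(G) ≥ 4. Therefore the treewidth is 4.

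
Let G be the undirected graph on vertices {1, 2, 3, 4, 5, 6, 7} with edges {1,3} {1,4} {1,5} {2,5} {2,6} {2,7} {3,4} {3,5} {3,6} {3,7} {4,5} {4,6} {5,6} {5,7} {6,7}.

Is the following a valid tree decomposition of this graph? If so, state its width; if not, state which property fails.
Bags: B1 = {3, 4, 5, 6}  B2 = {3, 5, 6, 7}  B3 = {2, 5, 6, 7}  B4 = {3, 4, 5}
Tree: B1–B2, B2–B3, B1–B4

A tree decomposition must satisfy three properties: every vertex lies in some bag; for every edge, both endpoints lie together in some bag; and for every vertex, the bags containing it form a connected subtree. Here vertex 1 appears in no bag, so the decomposition is invalid.

No — vertex 1 appears in no bag.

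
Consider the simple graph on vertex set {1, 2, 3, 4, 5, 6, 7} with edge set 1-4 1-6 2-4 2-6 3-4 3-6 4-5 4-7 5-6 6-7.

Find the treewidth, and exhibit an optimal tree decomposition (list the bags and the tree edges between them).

Each bag holds 3 vertices, so the decomposition has width 2, which upper-bounds the treewidth. Since 6–2–4–1–6 is a cycle in G, G is not acyclic. Forests are exactly the graphs of treewidth ≤ 1, so tw(G) ≥ 2. Therefore the treewidth is 2.

Treewidth 2.
One such decomposition:
Bags: B1 = {2, 4, 6}  B2 = {1, 4, 6}  B3 = {4, 5, 6}  B4 = {4, 6, 7}  B5 = {3, 4, 6}
Tree: B1–B2, B2–B3, B3–B4, B4–B5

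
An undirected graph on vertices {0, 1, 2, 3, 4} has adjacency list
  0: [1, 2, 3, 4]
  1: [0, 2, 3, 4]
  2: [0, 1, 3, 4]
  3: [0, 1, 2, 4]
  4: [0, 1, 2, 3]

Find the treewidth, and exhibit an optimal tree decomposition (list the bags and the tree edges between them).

Treewidth 4.
One such decomposition:
Bags: B1 = {0, 1, 2, 3, 4}
Tree: (single bag)

With just one bag of size 5, the width is 5 − 1 = 4, so tw(G) ≤ 4. Conversely, {0, 1, 2, 3, 4} is a clique of size 5, and the vertices of any clique must share a bag in every tree decomposition; so some bag has ≥ 5 vertices and tw(G) ≥ 4. The upper and lower bounds meet at 4, so that is the treewidth.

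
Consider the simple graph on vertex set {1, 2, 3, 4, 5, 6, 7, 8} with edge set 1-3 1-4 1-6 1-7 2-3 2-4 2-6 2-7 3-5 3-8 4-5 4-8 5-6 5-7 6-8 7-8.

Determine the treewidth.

A width-4 tree decomposition is:
Bags: B1 = {2, 3, 4, 6, 7}  B2 = {3, 4, 6, 7, 8}  B3 = {3, 4, 5, 6, 7}  B4 = {1, 3, 4, 6, 7}
Tree: B1–B2, B2–B3, B3–B4
Each bag holds 5 vertices, so the decomposition has width 4, which upper-bounds the treewidth. For the lower bound: the 5 vertex sets {2,4}, {7,8}, {5,6}, {3}, {1} are disjoint, each induces a connected subgraph, and every pair is joined by at least one edge of G. Contracting each set to a single vertex therefore yields K_{5} as a minor, and since treewidth is minor-monotone, tw(G) ≥ tw(K_{5}) = 4. Hence tw(G) = 4 exactly.

4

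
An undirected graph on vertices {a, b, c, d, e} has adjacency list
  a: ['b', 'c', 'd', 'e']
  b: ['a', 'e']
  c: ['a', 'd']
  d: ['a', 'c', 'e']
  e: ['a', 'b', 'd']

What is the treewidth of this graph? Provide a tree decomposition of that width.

Each bag holds 3 vertices, so the decomposition has width 2, which upper-bounds the treewidth. Conversely, {a, d, e} is a clique of size 3, and the vertices of any clique must share a bag in every tree decomposition; so some bag has ≥ 3 vertices and tw(G) ≥ 2. Combining the bounds, tw(G) = 2.

Treewidth 2.
One optimal decomposition is:
Bags: B1 = {a, d, e}  B2 = {a, b, e}  B3 = {a, c, d}
Tree: B1–B2, B1–B3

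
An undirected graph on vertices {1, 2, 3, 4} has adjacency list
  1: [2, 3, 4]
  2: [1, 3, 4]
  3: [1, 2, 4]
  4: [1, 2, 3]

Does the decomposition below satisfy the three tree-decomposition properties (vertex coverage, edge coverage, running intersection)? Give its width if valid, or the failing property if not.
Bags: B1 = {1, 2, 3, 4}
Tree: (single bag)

Yes; width 3.

Checking the three conditions: (i) the bags cover all of {1, 2, 3, 4}; (ii) for each edge, some bag contains both endpoints; (iii) the bags containing any fixed vertex form a subtree. All hold, so the decomposition is valid with width 4 − 1 = 3.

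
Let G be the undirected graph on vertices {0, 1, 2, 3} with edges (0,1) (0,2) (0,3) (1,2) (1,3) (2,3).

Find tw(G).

3

A width-3 tree decomposition is:
Bags: B1 = {0, 1, 2, 3}
Tree: (single bag)
With just one bag of size 4, the width is 4 − 1 = 3, so tw(G) ≤ 3. On the other hand G contains the 4-clique {0, 1, 2, 3}. A clique must lie in a single bag of any decomposition, so no decomposition can have width below 3. The upper and lower bounds meet at 3, so that is the treewidth.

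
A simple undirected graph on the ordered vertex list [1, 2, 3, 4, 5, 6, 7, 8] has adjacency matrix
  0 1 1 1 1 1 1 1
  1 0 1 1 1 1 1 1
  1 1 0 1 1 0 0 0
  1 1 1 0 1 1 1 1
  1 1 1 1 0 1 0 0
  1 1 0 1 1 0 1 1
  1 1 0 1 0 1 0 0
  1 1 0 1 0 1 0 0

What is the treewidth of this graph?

A width-4 tree decomposition is:
Bags: B1 = {1, 2, 3, 4, 5}  B2 = {1, 2, 4, 5, 6}  B3 = {1, 2, 4, 6, 7}  B4 = {1, 2, 4, 6, 8}
Tree: B1–B2, B2–B3, B2–B4
Each bag holds 5 vertices, so the decomposition has width 4, which upper-bounds the treewidth. Conversely, {1, 2, 3, 4, 5} is a clique of size 5, and the vertices of any clique must share a bag in every tree decomposition; so some bag has ≥ 5 vertices and tw(G) ≥ 4. The upper and lower bounds meet at 4, so that is the treewidth.

4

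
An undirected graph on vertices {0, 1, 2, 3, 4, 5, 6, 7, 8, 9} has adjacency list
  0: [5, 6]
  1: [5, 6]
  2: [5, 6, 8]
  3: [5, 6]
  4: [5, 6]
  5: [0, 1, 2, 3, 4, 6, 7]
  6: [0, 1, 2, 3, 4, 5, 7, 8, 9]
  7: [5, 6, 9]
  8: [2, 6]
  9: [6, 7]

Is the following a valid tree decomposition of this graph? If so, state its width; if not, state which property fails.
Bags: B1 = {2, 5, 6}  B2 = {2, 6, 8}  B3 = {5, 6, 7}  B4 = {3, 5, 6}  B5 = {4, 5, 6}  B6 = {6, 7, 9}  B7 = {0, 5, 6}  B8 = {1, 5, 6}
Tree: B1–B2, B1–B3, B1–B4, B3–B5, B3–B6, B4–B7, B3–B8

Yes; width 2.

Checking the three conditions: (i) the bags cover all of {0, 1, 2, 3, 4, 5, 6, 7, 8, 9}; (ii) for each edge, some bag contains both endpoints; (iii) the bags containing any fixed vertex form a subtree. All hold, so the decomposition is valid with width 3 − 1 = 2.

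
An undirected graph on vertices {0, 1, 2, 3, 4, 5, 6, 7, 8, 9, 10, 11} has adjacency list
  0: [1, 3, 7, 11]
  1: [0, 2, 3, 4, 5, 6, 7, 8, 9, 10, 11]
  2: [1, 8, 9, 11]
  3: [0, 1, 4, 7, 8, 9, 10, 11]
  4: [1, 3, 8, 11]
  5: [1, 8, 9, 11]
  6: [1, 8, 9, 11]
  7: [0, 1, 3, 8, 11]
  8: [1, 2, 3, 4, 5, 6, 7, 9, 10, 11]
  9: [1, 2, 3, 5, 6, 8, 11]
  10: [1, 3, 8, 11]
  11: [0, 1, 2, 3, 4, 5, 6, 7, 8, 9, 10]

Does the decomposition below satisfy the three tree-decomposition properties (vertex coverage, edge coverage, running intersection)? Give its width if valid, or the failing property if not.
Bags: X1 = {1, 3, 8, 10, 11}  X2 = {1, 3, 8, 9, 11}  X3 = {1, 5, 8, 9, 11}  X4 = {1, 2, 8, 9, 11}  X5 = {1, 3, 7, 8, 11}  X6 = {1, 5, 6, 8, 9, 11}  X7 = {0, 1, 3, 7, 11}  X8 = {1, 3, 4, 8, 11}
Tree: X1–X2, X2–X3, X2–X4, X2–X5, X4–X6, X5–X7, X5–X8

No — bags containing vertex 5 are not connected in the tree.

A tree decomposition must satisfy three properties: every vertex lies in some bag; for every edge, both endpoints lie together in some bag; and for every vertex, the bags containing it form a connected subtree. Here bags containing vertex 5 are not connected in the tree, so the decomposition is invalid.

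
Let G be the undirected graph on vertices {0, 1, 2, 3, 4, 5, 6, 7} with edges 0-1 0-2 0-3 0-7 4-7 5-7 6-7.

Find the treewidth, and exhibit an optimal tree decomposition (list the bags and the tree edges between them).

Treewidth 1.
One optimal decomposition is:
Bags: B1 = {4, 7}  B2 = {5, 7}  B3 = {0, 7}  B4 = {0, 3}  B5 = {0, 2}  B6 = {6, 7}  B7 = {0, 1}
Tree: B1–B2, B1–B3, B3–B4, B4–B5, B3–B6, B3–B7

The largest bag has 2 vertices, giving width 1; this decomposition certifies tw(G) ≤ 1. Since G has at least one edge (e.g. 7–4), it is not an edgeless graph, so tw(G) ≥ 1. Therefore the treewidth is 1.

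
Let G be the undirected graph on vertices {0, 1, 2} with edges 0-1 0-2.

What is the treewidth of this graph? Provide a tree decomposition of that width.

Treewidth 1.
Bags: B1 = {0, 2}  B2 = {0, 1}
Tree: B1–B2

Every bag has size at most 2, so the width is 2 − 1 = 1 and tw(G) ≤ 1. Any graph with an edge has treewidth ≥ 1, and G has the edge 2–0. Therefore the treewidth is 1.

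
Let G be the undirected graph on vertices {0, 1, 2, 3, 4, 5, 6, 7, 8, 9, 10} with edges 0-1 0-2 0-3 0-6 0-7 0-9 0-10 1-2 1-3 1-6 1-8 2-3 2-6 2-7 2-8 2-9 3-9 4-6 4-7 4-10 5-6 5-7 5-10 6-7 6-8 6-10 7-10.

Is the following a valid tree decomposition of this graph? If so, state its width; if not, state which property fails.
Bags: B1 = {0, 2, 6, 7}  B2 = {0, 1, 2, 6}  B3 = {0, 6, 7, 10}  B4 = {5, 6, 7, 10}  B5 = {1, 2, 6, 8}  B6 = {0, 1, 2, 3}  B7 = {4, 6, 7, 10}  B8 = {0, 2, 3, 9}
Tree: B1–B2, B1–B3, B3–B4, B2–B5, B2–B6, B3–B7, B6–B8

Yes; width 3.

Checking the three conditions: (i) the bags cover all of {0, 1, 2, 3, 4, 5, 6, 7, 8, 9, 10}; (ii) for each edge, some bag contains both endpoints; (iii) the bags containing any fixed vertex form a subtree. All hold, so the decomposition is valid with width 4 − 1 = 3.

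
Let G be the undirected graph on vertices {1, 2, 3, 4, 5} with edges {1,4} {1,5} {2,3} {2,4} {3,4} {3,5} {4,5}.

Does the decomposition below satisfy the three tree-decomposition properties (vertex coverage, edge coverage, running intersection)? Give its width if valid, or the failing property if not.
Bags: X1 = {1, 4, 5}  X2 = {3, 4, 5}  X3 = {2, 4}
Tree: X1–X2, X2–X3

No — edge (3,2) lies in no bag.

A tree decomposition must satisfy three properties: every vertex lies in some bag; for every edge, both endpoints lie together in some bag; and for every vertex, the bags containing it form a connected subtree. Here edge (3,2) lies in no bag, so the decomposition is invalid.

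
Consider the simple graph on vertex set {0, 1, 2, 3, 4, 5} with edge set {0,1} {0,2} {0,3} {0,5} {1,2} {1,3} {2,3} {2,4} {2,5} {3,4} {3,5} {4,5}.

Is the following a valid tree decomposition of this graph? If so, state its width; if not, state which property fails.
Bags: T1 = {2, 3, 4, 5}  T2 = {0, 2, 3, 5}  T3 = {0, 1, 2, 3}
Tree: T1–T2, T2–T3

Yes; width 3.

Every vertex of G appears in some bag (union = {0, 1, 2, 3, 4, 5}); every edge is covered by a bag; and for each vertex v the set of bags containing v is connected in the bag tree. The decomposition is therefore valid. The largest bag has 4 vertices, so the width is 3.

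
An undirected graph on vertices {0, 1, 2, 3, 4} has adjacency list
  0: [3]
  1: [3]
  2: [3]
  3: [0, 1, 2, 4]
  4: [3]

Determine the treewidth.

A width-1 tree decomposition is:
Bags: B1 = {0, 3}  B2 = {1, 3}  B3 = {2, 3}  B4 = {3, 4}
Tree: B1–B2, B1–B3, B2–B4
The largest bag has 2 vertices, giving width 1; this decomposition certifies tw(G) ≤ 1. Since G has at least one edge (e.g. 0–3), it is not an edgeless graph, so tw(G) ≥ 1. Hence tw(G) = 1 exactly.

1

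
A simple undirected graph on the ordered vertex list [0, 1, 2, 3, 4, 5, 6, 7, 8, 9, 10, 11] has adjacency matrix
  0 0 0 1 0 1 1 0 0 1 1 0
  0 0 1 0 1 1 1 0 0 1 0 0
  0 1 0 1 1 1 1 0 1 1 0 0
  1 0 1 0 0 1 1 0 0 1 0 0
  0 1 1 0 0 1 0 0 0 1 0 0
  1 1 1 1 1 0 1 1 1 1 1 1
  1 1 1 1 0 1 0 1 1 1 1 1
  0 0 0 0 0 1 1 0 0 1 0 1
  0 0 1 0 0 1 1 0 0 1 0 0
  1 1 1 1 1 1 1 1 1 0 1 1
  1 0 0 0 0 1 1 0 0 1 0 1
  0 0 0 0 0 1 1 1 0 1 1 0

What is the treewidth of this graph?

A width-4 tree decomposition is:
Bags: B1 = {0, 5, 6, 9, 10}  B2 = {0, 3, 5, 6, 9}  B3 = {2, 3, 5, 6, 9}  B4 = {5, 6, 9, 10, 11}  B5 = {5, 6, 7, 9, 11}  B6 = {1, 2, 5, 6, 9}  B7 = {2, 5, 6, 8, 9}  B8 = {1, 2, 4, 5, 9}
Tree: B1–B2, B2–B3, B1–B4, B4–B5, B3–B6, B3–B7, B6–B8
The largest bag has 5 vertices, giving width 4; this decomposition certifies tw(G) ≤ 4. For the lower bound, the 5 vertices {1, 2, 4, 5, 9} are pairwise adjacent, and any tree decomposition puts a clique entirely inside one bag — forcing width ≥ 4. Hence tw(G) = 4 exactly.

4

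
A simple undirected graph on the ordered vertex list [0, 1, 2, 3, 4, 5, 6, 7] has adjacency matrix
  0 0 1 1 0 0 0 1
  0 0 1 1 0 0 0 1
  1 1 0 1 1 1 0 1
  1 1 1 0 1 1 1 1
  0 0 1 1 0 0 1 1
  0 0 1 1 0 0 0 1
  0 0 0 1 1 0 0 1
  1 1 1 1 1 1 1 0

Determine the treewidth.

3

A width-3 tree decomposition is:
Bags: B1 = {2, 3, 4, 7}  B2 = {3, 4, 6, 7}  B3 = {2, 3, 5, 7}  B4 = {1, 2, 3, 7}  B5 = {0, 2, 3, 7}
Tree: B1–B2, B1–B3, B1–B4, B1–B5
Each bag holds 4 vertices, so the decomposition has width 3, which upper-bounds the treewidth. Conversely, {0, 2, 3, 7} is a clique of size 4, and the vertices of any clique must share a bag in every tree decomposition; so some bag has ≥ 4 vertices and tw(G) ≥ 3. Combining the bounds, tw(G) = 3.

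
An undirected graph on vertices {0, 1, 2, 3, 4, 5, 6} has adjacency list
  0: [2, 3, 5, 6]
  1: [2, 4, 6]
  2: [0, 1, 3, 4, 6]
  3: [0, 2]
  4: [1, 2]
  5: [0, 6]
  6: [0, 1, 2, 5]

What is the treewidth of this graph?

A width-2 tree decomposition is:
Bags: B1 = {0, 2, 6}  B2 = {0, 2, 3}  B3 = {0, 5, 6}  B4 = {1, 2, 6}  B5 = {1, 2, 4}
Tree: B1–B2, B1–B3, B1–B4, B4–B5
Each bag holds 3 vertices, so the decomposition has width 2, which upper-bounds the treewidth. For the lower bound, the 3 vertices {0, 2, 3} are pairwise adjacent, and any tree decomposition puts a clique entirely inside one bag — forcing width ≥ 2. Therefore the treewidth is 2.

2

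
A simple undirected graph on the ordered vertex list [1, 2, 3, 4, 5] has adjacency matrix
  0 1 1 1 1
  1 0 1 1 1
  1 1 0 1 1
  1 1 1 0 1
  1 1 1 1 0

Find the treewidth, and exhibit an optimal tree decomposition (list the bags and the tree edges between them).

Treewidth 4.
One such decomposition:
Bags: B1 = {1, 2, 3, 4, 5}
Tree: (single bag)

With just one bag of size 5, the width is 5 − 1 = 4, so tw(G) ≤ 4. On the other hand G contains the 5-clique {1, 2, 3, 4, 5}. A clique must lie in a single bag of any decomposition, so no decomposition can have width below 4. Therefore the treewidth is 4.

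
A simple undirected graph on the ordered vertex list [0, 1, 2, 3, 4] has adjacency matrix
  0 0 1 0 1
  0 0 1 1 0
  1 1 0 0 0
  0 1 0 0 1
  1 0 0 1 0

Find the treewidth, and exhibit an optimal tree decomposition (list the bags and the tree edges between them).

Treewidth 2.
One such decomposition:
Bags: B1 = {0, 1, 2}  B2 = {0, 1, 4}  B3 = {1, 3, 4}
Tree: B1–B2, B2–B3

Each bag holds 3 vertices, so the decomposition has width 2, which upper-bounds the treewidth. The edges 1–2–0–4–3–1 form a cycle, so G is not a tree and its treewidth is at least 2. The upper and lower bounds meet at 2, so that is the treewidth.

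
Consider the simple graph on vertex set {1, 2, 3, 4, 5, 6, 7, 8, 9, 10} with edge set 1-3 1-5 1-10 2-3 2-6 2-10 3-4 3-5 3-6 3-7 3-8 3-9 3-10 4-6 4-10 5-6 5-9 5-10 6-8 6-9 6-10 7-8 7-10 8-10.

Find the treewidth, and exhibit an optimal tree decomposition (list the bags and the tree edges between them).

The largest bag has 4 vertices, giving width 3; this decomposition certifies tw(G) ≤ 3. On the other hand G contains the 4-clique {3, 5, 6, 9}. A clique must lie in a single bag of any decomposition, so no decomposition can have width below 3. Hence tw(G) = 3 exactly.

Treewidth 3.
One such decomposition:
Bags: B1 = {3, 7, 8, 10}  B2 = {3, 6, 8, 10}  B3 = {2, 3, 6, 10}  B4 = {3, 5, 6, 10}  B5 = {3, 5, 6, 9}  B6 = {1, 3, 5, 10}  B7 = {3, 4, 6, 10}
Tree: B1–B2, B2–B3, B3–B4, B4–B5, B4–B6, B4–B7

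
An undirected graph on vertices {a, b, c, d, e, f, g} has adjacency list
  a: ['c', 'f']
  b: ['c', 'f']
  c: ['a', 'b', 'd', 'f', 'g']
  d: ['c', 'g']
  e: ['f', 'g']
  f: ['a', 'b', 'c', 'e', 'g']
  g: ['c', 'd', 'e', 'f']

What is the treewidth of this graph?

2

A width-2 tree decomposition is:
Bags: B1 = {e, f, g}  B2 = {c, f, g}  B3 = {b, c, f}  B4 = {a, c, f}  B5 = {c, d, g}
Tree: B1–B2, B2–B3, B3–B4, B2–B5
Each bag holds 3 vertices, so the decomposition has width 2, which upper-bounds the treewidth. For the lower bound, the 3 vertices {e, f, g} are pairwise adjacent, and any tree decomposition puts a clique entirely inside one bag — forcing width ≥ 2. Therefore the treewidth is 2.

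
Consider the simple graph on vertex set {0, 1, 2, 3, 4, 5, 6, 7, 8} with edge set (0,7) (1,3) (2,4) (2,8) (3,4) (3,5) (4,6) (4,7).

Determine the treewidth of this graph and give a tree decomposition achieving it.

Treewidth 1.
Bags: B1 = {3, 4}  B2 = {2, 4}  B3 = {3, 5}  B4 = {1, 3}  B5 = {2, 8}  B6 = {4, 7}  B7 = {4, 6}  B8 = {0, 7}
Tree: B1–B2, B1–B3, B3–B4, B2–B5, B1–B6, B2–B7, B6–B8

Each bag holds 2 vertices, so the decomposition has width 1, which upper-bounds the treewidth. G has an edge, so its treewidth is at least 1. Therefore the treewidth is 1.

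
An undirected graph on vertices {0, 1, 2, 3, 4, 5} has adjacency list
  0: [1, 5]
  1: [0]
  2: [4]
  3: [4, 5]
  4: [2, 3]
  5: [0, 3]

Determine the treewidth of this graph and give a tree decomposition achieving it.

Treewidth 1.
Bags: B1 = {0, 1}  B2 = {0, 5}  B3 = {3, 5}  B4 = {3, 4}  B5 = {2, 4}
Tree: B1–B2, B2–B3, B3–B4, B4–B5

Every bag has size at most 2, so the width is 2 − 1 = 1 and tw(G) ≤ 1. Since G has at least one edge (e.g. 1–0), it is not an edgeless graph, so tw(G) ≥ 1. Therefore the treewidth is 1.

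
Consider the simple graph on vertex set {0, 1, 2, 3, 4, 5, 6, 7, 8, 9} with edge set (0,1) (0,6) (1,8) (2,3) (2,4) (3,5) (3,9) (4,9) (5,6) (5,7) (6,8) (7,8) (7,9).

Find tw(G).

2

A width-2 tree decomposition is:
Bags: B1 = {2, 3, 4}  B2 = {3, 4, 9}  B3 = {3, 5, 9}  B4 = {5, 7, 9}  B5 = {5, 6, 7}  B6 = {6, 7, 8}  B7 = {0, 6, 8}  B8 = {0, 1, 8}
Tree: B1–B2, B2–B3, B3–B4, B4–B5, B5–B6, B6–B7, B7–B8
Every bag has size at most 3, so the width is 3 − 1 = 2 and tw(G) ≤ 2. Since 2–4–9–3–2 is a cycle in G, G is not acyclic. Forests are exactly the graphs of treewidth ≤ 1, so tw(G) ≥ 2. Combining the bounds, tw(G) = 2.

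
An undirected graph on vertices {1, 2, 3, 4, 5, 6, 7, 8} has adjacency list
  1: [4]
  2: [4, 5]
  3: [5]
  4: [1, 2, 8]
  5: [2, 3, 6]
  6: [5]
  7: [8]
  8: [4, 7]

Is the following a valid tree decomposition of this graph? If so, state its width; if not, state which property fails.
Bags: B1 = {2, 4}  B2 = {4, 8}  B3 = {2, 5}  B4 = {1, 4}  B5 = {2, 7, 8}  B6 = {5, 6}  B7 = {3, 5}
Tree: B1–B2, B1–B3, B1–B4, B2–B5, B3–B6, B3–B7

A tree decomposition must satisfy three properties: every vertex lies in some bag; for every edge, both endpoints lie together in some bag; and for every vertex, the bags containing it form a connected subtree. Here bags containing vertex 2 are not connected in the tree, so the decomposition is invalid.

No — bags containing vertex 2 are not connected in the tree.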